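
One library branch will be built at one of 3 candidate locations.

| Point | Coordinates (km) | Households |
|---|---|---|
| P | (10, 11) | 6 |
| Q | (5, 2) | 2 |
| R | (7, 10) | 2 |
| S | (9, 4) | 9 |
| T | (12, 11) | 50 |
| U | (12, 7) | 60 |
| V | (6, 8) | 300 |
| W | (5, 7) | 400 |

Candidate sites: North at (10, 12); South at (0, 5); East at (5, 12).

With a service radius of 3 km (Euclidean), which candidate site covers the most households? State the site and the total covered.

North, covering 56

Coverage radius r = 3 km; a point is covered iff (Δx)²+(Δy)² ≤ 3² = 9.
  North (10, 12): covers {P, T} → 56
  South (0, 5): covers {none} → 0
  East (5, 12): covers {R} → 2
Maximum coverage at North: 56 households.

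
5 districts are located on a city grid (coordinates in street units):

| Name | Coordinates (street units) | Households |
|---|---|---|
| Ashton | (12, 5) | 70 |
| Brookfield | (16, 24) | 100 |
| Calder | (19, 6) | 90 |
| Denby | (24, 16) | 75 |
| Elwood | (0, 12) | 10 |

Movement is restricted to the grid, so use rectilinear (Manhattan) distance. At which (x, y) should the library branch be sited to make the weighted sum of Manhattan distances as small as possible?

(16, 16)

Manhattan distance separates: Σwᵢ(|x−xᵢ|+|y−yᵢ|) = Σwᵢ|x−xᵢ| + Σwᵢ|y−yᵢ|, so x and y are optimised independently as 1-D weighted medians.
Total weight W = 345; half = 172.5.
x-coordinate, sorted with cumulative weight:
  x=0 (Elwood, w=10) cum 10
  x=12 (Ashton, w=70) cum 80
  x=16 (Brookfield, w=100) cum 180  ← median
  x=19 (Calder, w=90) cum 270
  x=24 (Denby, w=75) cum 345
⇒ x* = 16
y-coordinate, sorted with cumulative weight:
  y=5 (Ashton, w=70) cum 70
  y=6 (Calder, w=90) cum 160
  y=12 (Elwood, w=10) cum 170
  y=16 (Denby, w=75) cum 245  ← median
  y=24 (Brookfield, w=100) cum 345
⇒ y* = 16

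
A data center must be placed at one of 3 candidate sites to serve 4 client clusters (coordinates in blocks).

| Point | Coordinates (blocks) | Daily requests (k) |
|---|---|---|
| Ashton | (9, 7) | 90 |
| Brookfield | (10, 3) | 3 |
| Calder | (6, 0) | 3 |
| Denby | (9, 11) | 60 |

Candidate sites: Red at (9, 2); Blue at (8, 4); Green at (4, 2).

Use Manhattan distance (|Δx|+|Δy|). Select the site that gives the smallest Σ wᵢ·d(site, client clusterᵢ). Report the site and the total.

Total weighted distance at each candidate:
  Red (9, 2): total = 1011
  Blue (8, 4): total = 867
  Green (4, 2): total = 1773
Minimum is at Blue with total 867 blocks.

Blue, total 867 blocks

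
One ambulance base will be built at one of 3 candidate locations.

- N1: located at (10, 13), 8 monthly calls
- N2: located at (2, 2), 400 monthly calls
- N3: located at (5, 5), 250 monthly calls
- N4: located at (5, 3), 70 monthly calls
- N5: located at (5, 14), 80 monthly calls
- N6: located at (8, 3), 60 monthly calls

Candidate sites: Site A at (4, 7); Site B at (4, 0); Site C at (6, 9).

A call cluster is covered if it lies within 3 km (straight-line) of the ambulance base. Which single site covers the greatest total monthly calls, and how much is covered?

Coverage radius r = 3 km; a point is covered iff (Δx)²+(Δy)² ≤ 3² = 9.
  Site A (4, 7): covers {N3} → 250
  Site B (4, 0): covers {N2} → 400
  Site C (6, 9): covers {none} → 0
Maximum coverage at Site B: 400 monthly calls.

Site B, covering 400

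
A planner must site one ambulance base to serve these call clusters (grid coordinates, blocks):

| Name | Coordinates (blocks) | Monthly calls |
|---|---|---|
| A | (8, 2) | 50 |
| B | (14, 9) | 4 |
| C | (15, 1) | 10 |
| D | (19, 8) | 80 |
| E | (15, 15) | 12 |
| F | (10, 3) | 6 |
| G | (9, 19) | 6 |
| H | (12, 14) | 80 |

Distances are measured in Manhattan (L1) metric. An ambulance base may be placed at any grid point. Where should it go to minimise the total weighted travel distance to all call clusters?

(12, 8)

Manhattan distance separates: Σwᵢ(|x−xᵢ|+|y−yᵢ|) = Σwᵢ|x−xᵢ| + Σwᵢ|y−yᵢ|, so x and y are optimised independently as 1-D weighted medians.
Total weight W = 248; half = 124.
x-coordinate, sorted with cumulative weight:
  x=8 (A, w=50) cum 50
  x=9 (G, w=6) cum 56
  x=10 (F, w=6) cum 62
  x=12 (H, w=80) cum 142  ← median
  x=14 (B, w=4) cum 146
  x=15 (C, w=10) cum 156
  x=15 (E, w=12) cum 168
  x=19 (D, w=80) cum 248
⇒ x* = 12
y-coordinate, sorted with cumulative weight:
  y=1 (C, w=10) cum 10
  y=2 (A, w=50) cum 60
  y=3 (F, w=6) cum 66
  y=8 (D, w=80) cum 146  ← median
  y=9 (B, w=4) cum 150
  y=14 (H, w=80) cum 230
  y=15 (E, w=12) cum 242
  y=19 (G, w=6) cum 248
⇒ y* = 8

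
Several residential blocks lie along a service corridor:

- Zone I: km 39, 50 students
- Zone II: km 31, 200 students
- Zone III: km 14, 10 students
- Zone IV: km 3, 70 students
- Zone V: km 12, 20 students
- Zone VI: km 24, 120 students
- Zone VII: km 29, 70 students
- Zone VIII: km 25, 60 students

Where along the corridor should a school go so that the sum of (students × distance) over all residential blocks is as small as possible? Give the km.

x = 29

For a sum of weighted absolute distances on a line, the optimum is the weighted median (not the mean). Total weight W = 600; half-weight = 300.
Sort by position and accumulate weight:
  km 3 (Zone IV, w=70) → cum 70
  km 12 (Zone V, w=20) → cum 90
  km 14 (Zone III, w=10) → cum 100
  km 24 (Zone VI, w=120) → cum 220
  km 25 (Zone VIII, w=60) → cum 280
  km 29 (Zone VII, w=70) → cum 350  ≥ 300 → median here
  km 31 (Zone II, w=200) → cum 550
  km 39 (Zone I, w=50) → cum 600
Optimal location: km 29.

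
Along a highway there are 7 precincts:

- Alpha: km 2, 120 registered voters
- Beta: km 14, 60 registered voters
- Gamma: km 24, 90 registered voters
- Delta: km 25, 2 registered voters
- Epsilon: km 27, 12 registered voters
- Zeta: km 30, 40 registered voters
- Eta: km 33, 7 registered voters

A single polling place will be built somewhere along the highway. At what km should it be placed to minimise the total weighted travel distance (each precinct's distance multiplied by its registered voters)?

For a sum of weighted absolute distances on a line, the optimum is the weighted median (not the mean). Total weight W = 331; half-weight = 165.5.
Sort by position and accumulate weight:
  km 2 (Alpha, w=120) → cum 120
  km 14 (Beta, w=60) → cum 180  ≥ 165.5 → median here
  km 24 (Gamma, w=90) → cum 270
  km 25 (Delta, w=2) → cum 272
  km 27 (Epsilon, w=12) → cum 284
  km 30 (Zeta, w=40) → cum 324
  km 33 (Eta, w=7) → cum 331
Optimal location: km 14.

x = 14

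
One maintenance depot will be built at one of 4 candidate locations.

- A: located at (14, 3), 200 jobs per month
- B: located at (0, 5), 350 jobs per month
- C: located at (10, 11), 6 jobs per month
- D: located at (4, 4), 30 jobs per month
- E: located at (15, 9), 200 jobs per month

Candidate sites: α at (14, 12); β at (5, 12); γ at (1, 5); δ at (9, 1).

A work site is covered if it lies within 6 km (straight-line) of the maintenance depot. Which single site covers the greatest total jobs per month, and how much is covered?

Coverage radius r = 6 km; a point is covered iff (Δx)²+(Δy)² ≤ 6² = 36.
  α (14, 12): covers {C, E} → 206
  β (5, 12): covers {C} → 6
  γ (1, 5): covers {B, D} → 380
  δ (9, 1): covers {A, D} → 230
Maximum coverage at γ: 380 jobs per month.

γ, covering 380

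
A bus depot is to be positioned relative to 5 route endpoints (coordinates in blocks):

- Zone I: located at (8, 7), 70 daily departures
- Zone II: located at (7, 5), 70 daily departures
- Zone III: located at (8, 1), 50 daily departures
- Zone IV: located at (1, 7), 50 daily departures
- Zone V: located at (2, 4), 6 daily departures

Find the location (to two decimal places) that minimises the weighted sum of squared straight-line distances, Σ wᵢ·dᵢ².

The minimiser of Σwᵢ‖p−pᵢ‖² is the weighted centroid p* = (Σwᵢpᵢ)/(Σwᵢ).
Σwᵢ = 246.
Σwᵢxᵢ = 70·8 + 70·7 + 50·8 + 50·1 + 6·2 = 1512.
Σwᵢyᵢ = 70·7 + 70·5 + 50·1 + 50·7 + 6·4 = 1264.
x* = 1512/246 = 6.15, y* = 1264/246 = 5.14.

(6.15, 5.14)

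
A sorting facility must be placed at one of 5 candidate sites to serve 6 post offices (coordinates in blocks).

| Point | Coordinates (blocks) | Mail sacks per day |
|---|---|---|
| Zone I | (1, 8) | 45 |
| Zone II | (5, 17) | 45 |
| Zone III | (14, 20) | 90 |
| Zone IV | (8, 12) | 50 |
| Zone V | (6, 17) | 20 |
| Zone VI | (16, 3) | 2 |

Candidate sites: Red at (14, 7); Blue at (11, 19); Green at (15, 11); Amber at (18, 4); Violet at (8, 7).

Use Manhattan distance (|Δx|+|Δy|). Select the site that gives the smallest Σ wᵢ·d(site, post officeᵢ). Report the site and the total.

Blue, total 2347 blocks

Total weighted distance at each candidate:
  Red (14, 7): total = 3577
  Blue (11, 19): total = 2347
  Green (15, 11): total = 3103
  Amber (18, 4): total = 5321
  Violet (8, 7): total = 3169
Minimum is at Blue with total 2347 blocks.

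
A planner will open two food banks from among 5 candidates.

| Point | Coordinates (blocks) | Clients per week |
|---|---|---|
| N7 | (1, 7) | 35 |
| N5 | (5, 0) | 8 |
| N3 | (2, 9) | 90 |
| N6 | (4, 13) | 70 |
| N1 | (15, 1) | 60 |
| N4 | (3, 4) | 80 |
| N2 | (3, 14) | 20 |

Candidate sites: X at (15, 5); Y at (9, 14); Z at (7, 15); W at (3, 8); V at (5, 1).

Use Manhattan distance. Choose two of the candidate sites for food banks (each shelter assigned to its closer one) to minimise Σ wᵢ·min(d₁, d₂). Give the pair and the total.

{X, W}, total 1465

Evaluate every pair (each demand assigned to the nearer of the two):
  {X, W}: total = 1465
  {W, V}: total = 1753
  {Z, W}: total = 2275
  {Y, W}: total = 2365
  {Z, V}: total = 2798
  {Y, V}: total = 2888
  {X, V}: total = 3198
  {X, Z}: total = 3330
  {X, Y}: total = 3545
  {Y, Z}: total = 4406
Best pair: {X, W} with total 1465.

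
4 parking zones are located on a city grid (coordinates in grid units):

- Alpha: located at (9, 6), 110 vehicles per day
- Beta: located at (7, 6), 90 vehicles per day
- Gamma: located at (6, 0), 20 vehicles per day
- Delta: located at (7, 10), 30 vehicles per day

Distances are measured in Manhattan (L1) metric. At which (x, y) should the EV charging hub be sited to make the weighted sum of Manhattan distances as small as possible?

Manhattan distance separates: Σwᵢ(|x−xᵢ|+|y−yᵢ|) = Σwᵢ|x−xᵢ| + Σwᵢ|y−yᵢ|, so x and y are optimised independently as 1-D weighted medians.
Total weight W = 250; half = 125.
x-coordinate, sorted with cumulative weight:
  x=6 (Gamma, w=20) cum 20
  x=7 (Beta, w=90) cum 110
  x=7 (Delta, w=30) cum 140  ← median
  x=9 (Alpha, w=110) cum 250
⇒ x* = 7
y-coordinate, sorted with cumulative weight:
  y=0 (Gamma, w=20) cum 20
  y=6 (Alpha, w=110) cum 130  ← median
  y=6 (Beta, w=90) cum 220
  y=10 (Delta, w=30) cum 250
⇒ y* = 6

(7, 6)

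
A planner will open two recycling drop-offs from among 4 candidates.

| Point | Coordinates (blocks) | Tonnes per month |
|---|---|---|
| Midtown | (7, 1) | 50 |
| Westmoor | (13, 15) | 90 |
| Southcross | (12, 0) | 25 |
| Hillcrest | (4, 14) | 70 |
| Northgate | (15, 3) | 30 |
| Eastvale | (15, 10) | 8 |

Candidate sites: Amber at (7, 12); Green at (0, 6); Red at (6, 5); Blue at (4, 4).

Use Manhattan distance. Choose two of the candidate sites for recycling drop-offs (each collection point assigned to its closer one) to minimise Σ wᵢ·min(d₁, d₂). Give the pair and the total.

Evaluate every pair (each demand assigned to the nearer of the two):
  {Amber, Red}: total = 2095
  {Amber, Blue}: total = 2200
  {Amber, Green}: total = 2725
  {Red, Blue}: total = 3197
  {Green, Red}: total = 3267
  {Green, Blue}: total = 3596
Best pair: {Amber, Red} with total 2095.

{Amber, Red}, total 2095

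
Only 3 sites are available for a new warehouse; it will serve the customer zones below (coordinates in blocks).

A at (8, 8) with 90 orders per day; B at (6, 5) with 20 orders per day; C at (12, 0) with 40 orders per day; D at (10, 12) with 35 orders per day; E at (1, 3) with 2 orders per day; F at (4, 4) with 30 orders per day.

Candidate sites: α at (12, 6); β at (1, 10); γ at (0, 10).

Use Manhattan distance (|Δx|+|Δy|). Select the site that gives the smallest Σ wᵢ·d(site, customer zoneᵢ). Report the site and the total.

Total weighted distance at each candidate:
  α (12, 6): total = 1528
  β (1, 10): total = 2519
  γ (0, 10): total = 2736
Minimum is at α with total 1528 blocks.

α, total 1528 blocks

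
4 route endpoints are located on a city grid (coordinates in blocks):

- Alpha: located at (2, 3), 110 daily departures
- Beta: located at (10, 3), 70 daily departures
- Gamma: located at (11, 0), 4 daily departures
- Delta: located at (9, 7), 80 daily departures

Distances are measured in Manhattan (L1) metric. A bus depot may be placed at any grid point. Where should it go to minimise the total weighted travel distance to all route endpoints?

(9, 3)

Manhattan distance separates: Σwᵢ(|x−xᵢ|+|y−yᵢ|) = Σwᵢ|x−xᵢ| + Σwᵢ|y−yᵢ|, so x and y are optimised independently as 1-D weighted medians.
Total weight W = 264; half = 132.
x-coordinate, sorted with cumulative weight:
  x=2 (Alpha, w=110) cum 110
  x=9 (Delta, w=80) cum 190  ← median
  x=10 (Beta, w=70) cum 260
  x=11 (Gamma, w=4) cum 264
⇒ x* = 9
y-coordinate, sorted with cumulative weight:
  y=0 (Gamma, w=4) cum 4
  y=3 (Alpha, w=110) cum 114
  y=3 (Beta, w=70) cum 184  ← median
  y=7 (Delta, w=80) cum 264
⇒ y* = 3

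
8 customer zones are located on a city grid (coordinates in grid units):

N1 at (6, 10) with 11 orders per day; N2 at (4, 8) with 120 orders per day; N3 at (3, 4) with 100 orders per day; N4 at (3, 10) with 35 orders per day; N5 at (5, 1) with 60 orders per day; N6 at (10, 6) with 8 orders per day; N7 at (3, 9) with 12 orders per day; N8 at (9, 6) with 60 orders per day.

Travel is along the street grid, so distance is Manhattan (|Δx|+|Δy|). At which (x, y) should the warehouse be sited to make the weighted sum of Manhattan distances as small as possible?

Manhattan distance separates: Σwᵢ(|x−xᵢ|+|y−yᵢ|) = Σwᵢ|x−xᵢ| + Σwᵢ|y−yᵢ|, so x and y are optimised independently as 1-D weighted medians.
Total weight W = 406; half = 203.
x-coordinate, sorted with cumulative weight:
  x=3 (N3, w=100) cum 100
  x=3 (N4, w=35) cum 135
  x=3 (N7, w=12) cum 147
  x=4 (N2, w=120) cum 267  ← median
  x=5 (N5, w=60) cum 327
  x=6 (N1, w=11) cum 338
  x=9 (N8, w=60) cum 398
  x=10 (N6, w=8) cum 406
⇒ x* = 4
y-coordinate, sorted with cumulative weight:
  y=1 (N5, w=60) cum 60
  y=4 (N3, w=100) cum 160
  y=6 (N6, w=8) cum 168
  y=6 (N8, w=60) cum 228  ← median
  y=8 (N2, w=120) cum 348
  y=9 (N7, w=12) cum 360
  y=10 (N1, w=11) cum 371
  y=10 (N4, w=35) cum 406
⇒ y* = 6

(4, 6)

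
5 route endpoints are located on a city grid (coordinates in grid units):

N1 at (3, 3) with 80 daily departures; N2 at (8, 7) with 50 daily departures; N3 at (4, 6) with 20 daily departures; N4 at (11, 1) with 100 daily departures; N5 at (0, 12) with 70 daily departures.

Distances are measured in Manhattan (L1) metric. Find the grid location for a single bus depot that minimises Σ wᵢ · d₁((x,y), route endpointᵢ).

Manhattan distance separates: Σwᵢ(|x−xᵢ|+|y−yᵢ|) = Σwᵢ|x−xᵢ| + Σwᵢ|y−yᵢ|, so x and y are optimised independently as 1-D weighted medians.
Total weight W = 320; half = 160.
x-coordinate, sorted with cumulative weight:
  x=0 (N5, w=70) cum 70
  x=3 (N1, w=80) cum 150
  x=4 (N3, w=20) cum 170  ← median
  x=8 (N2, w=50) cum 220
  x=11 (N4, w=100) cum 320
⇒ x* = 4
y-coordinate, sorted with cumulative weight:
  y=1 (N4, w=100) cum 100
  y=3 (N1, w=80) cum 180  ← median
  y=6 (N3, w=20) cum 200
  y=7 (N2, w=50) cum 250
  y=12 (N5, w=70) cum 320
⇒ y* = 3

(4, 3)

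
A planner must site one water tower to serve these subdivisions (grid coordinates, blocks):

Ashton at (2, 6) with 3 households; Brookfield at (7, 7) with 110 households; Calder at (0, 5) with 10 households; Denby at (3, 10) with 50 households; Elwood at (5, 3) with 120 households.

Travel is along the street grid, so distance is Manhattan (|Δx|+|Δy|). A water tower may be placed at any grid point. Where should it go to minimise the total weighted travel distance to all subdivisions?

Manhattan distance separates: Σwᵢ(|x−xᵢ|+|y−yᵢ|) = Σwᵢ|x−xᵢ| + Σwᵢ|y−yᵢ|, so x and y are optimised independently as 1-D weighted medians.
Total weight W = 293; half = 146.5.
x-coordinate, sorted with cumulative weight:
  x=0 (Calder, w=10) cum 10
  x=2 (Ashton, w=3) cum 13
  x=3 (Denby, w=50) cum 63
  x=5 (Elwood, w=120) cum 183  ← median
  x=7 (Brookfield, w=110) cum 293
⇒ x* = 5
y-coordinate, sorted with cumulative weight:
  y=3 (Elwood, w=120) cum 120
  y=5 (Calder, w=10) cum 130
  y=6 (Ashton, w=3) cum 133
  y=7 (Brookfield, w=110) cum 243  ← median
  y=10 (Denby, w=50) cum 293
⇒ y* = 7

(5, 7)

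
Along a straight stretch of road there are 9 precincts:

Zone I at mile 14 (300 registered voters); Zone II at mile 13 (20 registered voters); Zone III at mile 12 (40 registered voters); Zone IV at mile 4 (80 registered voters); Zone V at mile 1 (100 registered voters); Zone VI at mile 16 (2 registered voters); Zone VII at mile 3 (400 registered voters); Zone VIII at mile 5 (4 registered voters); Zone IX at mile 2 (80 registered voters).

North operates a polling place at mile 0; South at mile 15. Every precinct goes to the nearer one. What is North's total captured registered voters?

The indifferent point is the midpoint (0+15)/2 = 7.5; precincts left of it (closer to North at 0) go to North, those right go to South.
  Zone V at 1 (w=100) → North
  Zone IX at 2 (w=80) → North
  Zone VII at 3 (w=400) → North
  Zone IV at 4 (w=80) → North
  Zone VIII at 5 (w=4) → North
  Zone III at 12 (w=40) → South
  Zone II at 13 (w=20) → South
  Zone I at 14 (w=300) → South
  Zone VI at 16 (w=2) → South
North captures 664; South captures 362.

664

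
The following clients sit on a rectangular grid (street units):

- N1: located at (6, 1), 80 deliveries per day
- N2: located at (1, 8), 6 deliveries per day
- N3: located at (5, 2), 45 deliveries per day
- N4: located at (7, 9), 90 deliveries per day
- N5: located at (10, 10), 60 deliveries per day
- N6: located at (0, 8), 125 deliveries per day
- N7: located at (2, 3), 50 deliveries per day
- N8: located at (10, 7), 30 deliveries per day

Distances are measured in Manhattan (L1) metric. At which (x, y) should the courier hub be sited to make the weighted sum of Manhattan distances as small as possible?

(6, 8)

Manhattan distance separates: Σwᵢ(|x−xᵢ|+|y−yᵢ|) = Σwᵢ|x−xᵢ| + Σwᵢ|y−yᵢ|, so x and y are optimised independently as 1-D weighted medians.
Total weight W = 486; half = 243.
x-coordinate, sorted with cumulative weight:
  x=0 (N6, w=125) cum 125
  x=1 (N2, w=6) cum 131
  x=2 (N7, w=50) cum 181
  x=5 (N3, w=45) cum 226
  x=6 (N1, w=80) cum 306  ← median
  x=7 (N4, w=90) cum 396
  x=10 (N5, w=60) cum 456
  x=10 (N8, w=30) cum 486
⇒ x* = 6
y-coordinate, sorted with cumulative weight:
  y=1 (N1, w=80) cum 80
  y=2 (N3, w=45) cum 125
  y=3 (N7, w=50) cum 175
  y=7 (N8, w=30) cum 205
  y=8 (N2, w=6) cum 211
  y=8 (N6, w=125) cum 336  ← median
  y=9 (N4, w=90) cum 426
  y=10 (N5, w=60) cum 486
⇒ y* = 8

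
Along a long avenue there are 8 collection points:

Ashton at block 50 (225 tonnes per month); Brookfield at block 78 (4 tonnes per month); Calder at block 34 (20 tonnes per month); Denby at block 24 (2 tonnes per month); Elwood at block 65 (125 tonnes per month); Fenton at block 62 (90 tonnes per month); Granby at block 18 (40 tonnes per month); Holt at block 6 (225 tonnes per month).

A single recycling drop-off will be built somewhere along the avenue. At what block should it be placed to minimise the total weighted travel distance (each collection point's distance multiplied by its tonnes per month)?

x = 50

For a sum of weighted absolute distances on a line, the optimum is the weighted median (not the mean). Total weight W = 731; half-weight = 365.5.
Sort by position and accumulate weight:
  block 6 (Holt, w=225) → cum 225
  block 18 (Granby, w=40) → cum 265
  block 24 (Denby, w=2) → cum 267
  block 34 (Calder, w=20) → cum 287
  block 50 (Ashton, w=225) → cum 512  ≥ 365.5 → median here
  block 62 (Fenton, w=90) → cum 602
  block 65 (Elwood, w=125) → cum 727
  block 78 (Brookfield, w=4) → cum 731
Optimal location: block 50.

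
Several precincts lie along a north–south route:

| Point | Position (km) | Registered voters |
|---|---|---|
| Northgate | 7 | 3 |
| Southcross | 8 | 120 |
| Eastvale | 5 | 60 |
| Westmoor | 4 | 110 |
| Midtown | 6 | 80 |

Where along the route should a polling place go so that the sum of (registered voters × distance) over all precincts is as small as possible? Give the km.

x = 6

For a sum of weighted absolute distances on a line, the optimum is the weighted median (not the mean). Total weight W = 373; half-weight = 186.5.
Sort by position and accumulate weight:
  km 4 (Westmoor, w=110) → cum 110
  km 5 (Eastvale, w=60) → cum 170
  km 6 (Midtown, w=80) → cum 250  ≥ 186.5 → median here
  km 7 (Northgate, w=3) → cum 253
  km 8 (Southcross, w=120) → cum 373
Optimal location: km 6.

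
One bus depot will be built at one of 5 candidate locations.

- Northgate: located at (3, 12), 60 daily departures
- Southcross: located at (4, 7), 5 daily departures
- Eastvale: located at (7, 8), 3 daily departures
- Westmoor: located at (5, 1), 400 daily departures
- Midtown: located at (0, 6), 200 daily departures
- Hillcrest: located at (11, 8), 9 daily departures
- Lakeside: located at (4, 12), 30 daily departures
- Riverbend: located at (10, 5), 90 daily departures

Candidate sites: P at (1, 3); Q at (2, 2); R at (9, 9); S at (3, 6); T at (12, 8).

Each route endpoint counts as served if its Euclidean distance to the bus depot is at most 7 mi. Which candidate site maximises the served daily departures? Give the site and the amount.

Coverage radius r = 7 mi; a point is covered iff (Δx)²+(Δy)² ≤ 7² = 49.
  P (1, 3): covers {Southcross, Westmoor, Midtown} → 605
  Q (2, 2): covers {Southcross, Westmoor, Midtown} → 605
  R (9, 9): covers {Northgate, Southcross, Eastvale, Hillcrest, Lakeside, Riverbend} → 197
  S (3, 6): covers {Northgate, Southcross, Eastvale, Westmoor, Midtown, Lakeside} → 698
  T (12, 8): covers {Eastvale, Hillcrest, Riverbend} → 102
Maximum coverage at S: 698 daily departures.

S, covering 698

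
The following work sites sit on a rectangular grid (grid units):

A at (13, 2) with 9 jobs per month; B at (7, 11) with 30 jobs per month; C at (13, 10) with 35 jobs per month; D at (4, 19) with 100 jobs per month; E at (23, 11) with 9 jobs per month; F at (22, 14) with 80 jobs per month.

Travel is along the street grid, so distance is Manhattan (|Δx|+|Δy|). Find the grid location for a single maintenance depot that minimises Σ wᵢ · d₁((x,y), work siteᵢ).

(13, 14)

Manhattan distance separates: Σwᵢ(|x−xᵢ|+|y−yᵢ|) = Σwᵢ|x−xᵢ| + Σwᵢ|y−yᵢ|, so x and y are optimised independently as 1-D weighted medians.
Total weight W = 263; half = 131.5.
x-coordinate, sorted with cumulative weight:
  x=4 (D, w=100) cum 100
  x=7 (B, w=30) cum 130
  x=13 (A, w=9) cum 139  ← median
  x=13 (C, w=35) cum 174
  x=22 (F, w=80) cum 254
  x=23 (E, w=9) cum 263
⇒ x* = 13
y-coordinate, sorted with cumulative weight:
  y=2 (A, w=9) cum 9
  y=10 (C, w=35) cum 44
  y=11 (B, w=30) cum 74
  y=11 (E, w=9) cum 83
  y=14 (F, w=80) cum 163  ← median
  y=19 (D, w=100) cum 263
⇒ y* = 14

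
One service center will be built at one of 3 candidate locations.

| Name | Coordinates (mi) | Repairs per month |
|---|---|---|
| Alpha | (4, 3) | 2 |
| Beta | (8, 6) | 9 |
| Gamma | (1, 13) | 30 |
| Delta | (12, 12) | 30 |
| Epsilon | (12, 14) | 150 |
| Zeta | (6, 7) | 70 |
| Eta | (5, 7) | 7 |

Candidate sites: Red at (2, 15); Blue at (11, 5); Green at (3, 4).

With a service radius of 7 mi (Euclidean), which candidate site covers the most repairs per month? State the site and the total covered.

Coverage radius r = 7 mi; a point is covered iff (Δx)²+(Δy)² ≤ 7² = 49.
  Red (2, 15): covers {Gamma} → 30
  Blue (11, 5): covers {Beta, Zeta, Eta} → 86
  Green (3, 4): covers {Alpha, Beta, Zeta, Eta} → 88
Maximum coverage at Green: 88 repairs per month.

Green, covering 88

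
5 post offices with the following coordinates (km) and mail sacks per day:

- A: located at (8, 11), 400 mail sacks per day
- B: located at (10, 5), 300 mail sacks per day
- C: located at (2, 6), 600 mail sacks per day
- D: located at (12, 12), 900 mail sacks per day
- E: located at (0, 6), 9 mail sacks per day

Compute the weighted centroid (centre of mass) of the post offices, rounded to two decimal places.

The minimiser of Σwᵢ‖p−pᵢ‖² is the weighted centroid p* = (Σwᵢpᵢ)/(Σwᵢ).
Σwᵢ = 2209.
Σwᵢxᵢ = 400·8 + 300·10 + 600·2 + 900·12 + 9·0 = 18200.
Σwᵢyᵢ = 400·11 + 300·5 + 600·6 + 900·12 + 9·6 = 20354.
x* = 18200/2209 = 8.24, y* = 20354/2209 = 9.21.

(8.24, 9.21)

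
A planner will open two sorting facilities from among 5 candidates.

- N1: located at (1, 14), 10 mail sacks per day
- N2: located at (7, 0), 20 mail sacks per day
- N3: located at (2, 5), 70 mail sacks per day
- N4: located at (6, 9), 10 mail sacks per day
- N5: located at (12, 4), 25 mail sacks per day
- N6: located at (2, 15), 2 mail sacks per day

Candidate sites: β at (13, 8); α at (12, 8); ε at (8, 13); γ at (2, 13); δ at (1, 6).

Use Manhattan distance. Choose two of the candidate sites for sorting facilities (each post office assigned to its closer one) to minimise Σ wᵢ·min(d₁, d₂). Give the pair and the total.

{α, δ}, total 650

Evaluate every pair (each demand assigned to the nearer of the two):
  {α, δ}: total = 650
  {β, δ}: total = 685
  {γ, δ}: total = 809
  {ε, δ}: total = 861
  {α, γ}: total = 1014
  {β, γ}: total = 1069
  {ε, γ}: total = 1249
  {α, ε}: total = 1426
  {β, ε}: total = 1541
  {β, α}: total = 1544
Best pair: {α, δ} with total 650.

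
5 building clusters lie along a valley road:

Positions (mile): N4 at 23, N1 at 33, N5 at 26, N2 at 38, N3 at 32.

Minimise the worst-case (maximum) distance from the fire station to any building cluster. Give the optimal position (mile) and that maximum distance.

The 1-center on a line is the midpoint of the two extreme points: leftmost at 23, rightmost at 38.
Optimal location = (23 + 38)/2 = 30.5; maximum distance = (38 − 23)/2 = 7.5.

location 30.5, max distance 7.5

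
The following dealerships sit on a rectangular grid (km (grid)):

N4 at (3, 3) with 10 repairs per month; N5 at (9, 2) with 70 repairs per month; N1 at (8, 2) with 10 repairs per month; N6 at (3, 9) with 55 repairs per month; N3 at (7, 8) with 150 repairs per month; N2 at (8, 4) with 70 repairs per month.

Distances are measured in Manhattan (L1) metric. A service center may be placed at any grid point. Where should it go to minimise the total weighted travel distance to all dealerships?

(7, 8)

Manhattan distance separates: Σwᵢ(|x−xᵢ|+|y−yᵢ|) = Σwᵢ|x−xᵢ| + Σwᵢ|y−yᵢ|, so x and y are optimised independently as 1-D weighted medians.
Total weight W = 365; half = 182.5.
x-coordinate, sorted with cumulative weight:
  x=3 (N4, w=10) cum 10
  x=3 (N6, w=55) cum 65
  x=7 (N3, w=150) cum 215  ← median
  x=8 (N1, w=10) cum 225
  x=8 (N2, w=70) cum 295
  x=9 (N5, w=70) cum 365
⇒ x* = 7
y-coordinate, sorted with cumulative weight:
  y=2 (N5, w=70) cum 70
  y=2 (N1, w=10) cum 80
  y=3 (N4, w=10) cum 90
  y=4 (N2, w=70) cum 160
  y=8 (N3, w=150) cum 310  ← median
  y=9 (N6, w=55) cum 365
⇒ y* = 8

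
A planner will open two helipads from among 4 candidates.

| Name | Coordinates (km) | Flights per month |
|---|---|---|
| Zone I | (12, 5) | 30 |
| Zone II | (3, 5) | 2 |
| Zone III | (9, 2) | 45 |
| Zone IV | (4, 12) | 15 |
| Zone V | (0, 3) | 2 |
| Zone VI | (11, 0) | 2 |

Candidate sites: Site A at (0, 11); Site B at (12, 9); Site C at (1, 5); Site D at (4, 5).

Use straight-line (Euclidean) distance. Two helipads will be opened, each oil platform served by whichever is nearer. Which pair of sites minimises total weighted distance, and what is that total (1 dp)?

{Site B, Site D}, total 515.5

Evaluate every pair (each demand assigned to the nearer of the two):
  {Site B, Site D}: total = 515.5
  {Site A, Site B}: total = 572.1
  {Site A, Site D}: total = 592.4
  {Site B, Site C}: total = 603.5
  {Site C, Site D}: total = 631.1
  {Site A, Site C}: total = 807.2
Best pair: {Site B, Site D} with total 515.5.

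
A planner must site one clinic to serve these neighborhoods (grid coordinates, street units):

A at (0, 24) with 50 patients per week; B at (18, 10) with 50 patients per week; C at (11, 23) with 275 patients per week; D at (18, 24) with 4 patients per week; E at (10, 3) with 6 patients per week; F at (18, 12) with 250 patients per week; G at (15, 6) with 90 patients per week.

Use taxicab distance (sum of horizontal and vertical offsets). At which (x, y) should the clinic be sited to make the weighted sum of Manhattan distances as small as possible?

(15, 12)

Manhattan distance separates: Σwᵢ(|x−xᵢ|+|y−yᵢ|) = Σwᵢ|x−xᵢ| + Σwᵢ|y−yᵢ|, so x and y are optimised independently as 1-D weighted medians.
Total weight W = 725; half = 362.5.
x-coordinate, sorted with cumulative weight:
  x=0 (A, w=50) cum 50
  x=10 (E, w=6) cum 56
  x=11 (C, w=275) cum 331
  x=15 (G, w=90) cum 421  ← median
  x=18 (B, w=50) cum 471
  x=18 (D, w=4) cum 475
  x=18 (F, w=250) cum 725
⇒ x* = 15
y-coordinate, sorted with cumulative weight:
  y=3 (E, w=6) cum 6
  y=6 (G, w=90) cum 96
  y=10 (B, w=50) cum 146
  y=12 (F, w=250) cum 396  ← median
  y=23 (C, w=275) cum 671
  y=24 (A, w=50) cum 721
  y=24 (D, w=4) cum 725
⇒ y* = 12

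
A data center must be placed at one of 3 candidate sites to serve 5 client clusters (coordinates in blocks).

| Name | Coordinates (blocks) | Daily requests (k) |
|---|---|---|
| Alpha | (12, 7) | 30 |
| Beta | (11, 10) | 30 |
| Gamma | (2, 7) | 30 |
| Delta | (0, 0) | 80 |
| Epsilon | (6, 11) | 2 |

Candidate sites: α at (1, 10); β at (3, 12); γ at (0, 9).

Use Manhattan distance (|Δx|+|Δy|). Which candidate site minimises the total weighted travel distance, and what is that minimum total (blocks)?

Total weighted distance at each candidate:
  α (1, 10): total = 1732
  β (3, 12): total = 2108
  γ (0, 9): total = 1636
Minimum is at γ with total 1636 blocks.

γ, total 1636 blocks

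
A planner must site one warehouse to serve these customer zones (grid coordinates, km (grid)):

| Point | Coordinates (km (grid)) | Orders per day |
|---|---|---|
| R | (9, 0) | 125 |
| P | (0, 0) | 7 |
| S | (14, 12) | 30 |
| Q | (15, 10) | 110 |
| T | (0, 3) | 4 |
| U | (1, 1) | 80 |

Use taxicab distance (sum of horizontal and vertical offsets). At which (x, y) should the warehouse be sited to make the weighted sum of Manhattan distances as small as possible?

(9, 1)

Manhattan distance separates: Σwᵢ(|x−xᵢ|+|y−yᵢ|) = Σwᵢ|x−xᵢ| + Σwᵢ|y−yᵢ|, so x and y are optimised independently as 1-D weighted medians.
Total weight W = 356; half = 178.
x-coordinate, sorted with cumulative weight:
  x=0 (P, w=7) cum 7
  x=0 (T, w=4) cum 11
  x=1 (U, w=80) cum 91
  x=9 (R, w=125) cum 216  ← median
  x=14 (S, w=30) cum 246
  x=15 (Q, w=110) cum 356
⇒ x* = 9
y-coordinate, sorted with cumulative weight:
  y=0 (R, w=125) cum 125
  y=0 (P, w=7) cum 132
  y=1 (U, w=80) cum 212  ← median
  y=3 (T, w=4) cum 216
  y=10 (Q, w=110) cum 326
  y=12 (S, w=30) cum 356
⇒ y* = 1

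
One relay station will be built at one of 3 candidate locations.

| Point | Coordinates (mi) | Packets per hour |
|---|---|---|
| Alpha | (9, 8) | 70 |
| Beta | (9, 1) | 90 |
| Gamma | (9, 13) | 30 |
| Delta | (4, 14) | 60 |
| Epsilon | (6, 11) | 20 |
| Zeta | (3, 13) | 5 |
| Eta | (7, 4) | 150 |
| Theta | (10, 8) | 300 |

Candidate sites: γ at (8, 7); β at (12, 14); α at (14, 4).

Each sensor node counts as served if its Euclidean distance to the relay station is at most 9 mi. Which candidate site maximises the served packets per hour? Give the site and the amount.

Coverage radius r = 9 mi; a point is covered iff (Δx)²+(Δy)² ≤ 9² = 81.
  γ (8, 7): covers {Alpha, Beta, Gamma, Delta, Epsilon, Zeta, Eta, Theta} → 725
  β (12, 14): covers {Alpha, Gamma, Delta, Epsilon, Theta} → 480
  α (14, 4): covers {Alpha, Beta, Eta, Theta} → 610
Maximum coverage at γ: 725 packets per hour.

γ, covering 725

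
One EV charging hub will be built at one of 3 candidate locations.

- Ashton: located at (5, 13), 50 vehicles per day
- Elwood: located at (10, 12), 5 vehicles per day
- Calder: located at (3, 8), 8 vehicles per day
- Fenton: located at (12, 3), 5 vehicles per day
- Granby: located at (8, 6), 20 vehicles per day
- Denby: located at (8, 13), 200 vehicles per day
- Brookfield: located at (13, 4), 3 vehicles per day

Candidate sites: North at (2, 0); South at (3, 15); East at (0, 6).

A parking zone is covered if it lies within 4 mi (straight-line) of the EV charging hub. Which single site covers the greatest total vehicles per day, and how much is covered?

Coverage radius r = 4 mi; a point is covered iff (Δx)²+(Δy)² ≤ 4² = 16.
  North (2, 0): covers {none} → 0
  South (3, 15): covers {Ashton} → 50
  East (0, 6): covers {Calder} → 8
Maximum coverage at South: 50 vehicles per day.

South, covering 50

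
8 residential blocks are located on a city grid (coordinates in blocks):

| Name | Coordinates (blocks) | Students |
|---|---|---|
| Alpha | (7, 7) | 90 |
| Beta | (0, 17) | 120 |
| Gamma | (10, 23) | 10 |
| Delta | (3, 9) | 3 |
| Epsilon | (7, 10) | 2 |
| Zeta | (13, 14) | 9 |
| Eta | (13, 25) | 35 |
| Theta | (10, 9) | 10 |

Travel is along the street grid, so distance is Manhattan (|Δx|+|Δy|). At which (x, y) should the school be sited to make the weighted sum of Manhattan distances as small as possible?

Manhattan distance separates: Σwᵢ(|x−xᵢ|+|y−yᵢ|) = Σwᵢ|x−xᵢ| + Σwᵢ|y−yᵢ|, so x and y are optimised independently as 1-D weighted medians.
Total weight W = 279; half = 139.5.
x-coordinate, sorted with cumulative weight:
  x=0 (Beta, w=120) cum 120
  x=3 (Delta, w=3) cum 123
  x=7 (Alpha, w=90) cum 213  ← median
  x=7 (Epsilon, w=2) cum 215
  x=10 (Gamma, w=10) cum 225
  x=10 (Theta, w=10) cum 235
  x=13 (Zeta, w=9) cum 244
  x=13 (Eta, w=35) cum 279
⇒ x* = 7
y-coordinate, sorted with cumulative weight:
  y=7 (Alpha, w=90) cum 90
  y=9 (Delta, w=3) cum 93
  y=9 (Theta, w=10) cum 103
  y=10 (Epsilon, w=2) cum 105
  y=14 (Zeta, w=9) cum 114
  y=17 (Beta, w=120) cum 234  ← median
  y=23 (Gamma, w=10) cum 244
  y=25 (Eta, w=35) cum 279
⇒ y* = 17

(7, 17)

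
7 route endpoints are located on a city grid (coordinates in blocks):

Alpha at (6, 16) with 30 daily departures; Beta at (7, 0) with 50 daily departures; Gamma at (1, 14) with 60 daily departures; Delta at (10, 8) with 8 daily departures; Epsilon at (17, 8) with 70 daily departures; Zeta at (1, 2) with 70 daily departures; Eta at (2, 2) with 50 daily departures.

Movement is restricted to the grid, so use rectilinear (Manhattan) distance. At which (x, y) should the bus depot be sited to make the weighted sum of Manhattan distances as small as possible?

Manhattan distance separates: Σwᵢ(|x−xᵢ|+|y−yᵢ|) = Σwᵢ|x−xᵢ| + Σwᵢ|y−yᵢ|, so x and y are optimised independently as 1-D weighted medians.
Total weight W = 338; half = 169.
x-coordinate, sorted with cumulative weight:
  x=1 (Gamma, w=60) cum 60
  x=1 (Zeta, w=70) cum 130
  x=2 (Eta, w=50) cum 180  ← median
  x=6 (Alpha, w=30) cum 210
  x=7 (Beta, w=50) cum 260
  x=10 (Delta, w=8) cum 268
  x=17 (Epsilon, w=70) cum 338
⇒ x* = 2
y-coordinate, sorted with cumulative weight:
  y=0 (Beta, w=50) cum 50
  y=2 (Zeta, w=70) cum 120
  y=2 (Eta, w=50) cum 170  ← median
  y=8 (Delta, w=8) cum 178
  y=8 (Epsilon, w=70) cum 248
  y=14 (Gamma, w=60) cum 308
  y=16 (Alpha, w=30) cum 338
⇒ y* = 2

(2, 2)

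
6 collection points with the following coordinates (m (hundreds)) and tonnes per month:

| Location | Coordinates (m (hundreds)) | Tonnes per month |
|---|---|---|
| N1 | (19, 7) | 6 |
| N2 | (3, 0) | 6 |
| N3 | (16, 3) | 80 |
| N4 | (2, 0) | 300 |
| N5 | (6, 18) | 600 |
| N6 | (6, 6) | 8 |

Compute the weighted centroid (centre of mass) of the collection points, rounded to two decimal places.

(5.66, 11.13)

The minimiser of Σwᵢ‖p−pᵢ‖² is the weighted centroid p* = (Σwᵢpᵢ)/(Σwᵢ).
Σwᵢ = 1000.
Σwᵢxᵢ = 6·19 + 6·3 + 80·16 + 300·2 + 600·6 + 8·6 = 5660.
Σwᵢyᵢ = 6·7 + 6·0 + 80·3 + 300·0 + 600·18 + 8·6 = 11130.
x* = 5660/1000 = 5.66, y* = 11130/1000 = 11.13.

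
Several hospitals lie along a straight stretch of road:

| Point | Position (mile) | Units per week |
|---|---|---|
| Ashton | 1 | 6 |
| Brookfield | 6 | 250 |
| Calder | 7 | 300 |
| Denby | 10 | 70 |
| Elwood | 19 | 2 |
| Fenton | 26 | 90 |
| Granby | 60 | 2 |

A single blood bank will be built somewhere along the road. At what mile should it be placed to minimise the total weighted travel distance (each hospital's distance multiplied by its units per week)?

x = 7

For a sum of weighted absolute distances on a line, the optimum is the weighted median (not the mean). Total weight W = 720; half-weight = 360.
Sort by position and accumulate weight:
  mile 1 (Ashton, w=6) → cum 6
  mile 6 (Brookfield, w=250) → cum 256
  mile 7 (Calder, w=300) → cum 556  ≥ 360 → median here
  mile 10 (Denby, w=70) → cum 626
  mile 19 (Elwood, w=2) → cum 628
  mile 26 (Fenton, w=90) → cum 718
  mile 60 (Granby, w=2) → cum 720
Optimal location: mile 7.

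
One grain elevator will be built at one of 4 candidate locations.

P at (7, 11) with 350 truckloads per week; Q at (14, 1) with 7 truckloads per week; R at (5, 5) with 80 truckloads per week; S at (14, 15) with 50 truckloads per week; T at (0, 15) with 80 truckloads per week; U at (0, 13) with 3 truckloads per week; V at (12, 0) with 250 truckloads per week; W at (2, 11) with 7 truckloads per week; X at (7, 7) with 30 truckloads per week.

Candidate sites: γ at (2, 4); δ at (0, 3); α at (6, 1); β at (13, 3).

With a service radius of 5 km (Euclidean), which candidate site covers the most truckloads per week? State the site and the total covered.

β, covering 257

Coverage radius r = 5 km; a point is covered iff (Δx)²+(Δy)² ≤ 5² = 25.
  γ (2, 4): covers {R} → 80
  δ (0, 3): covers {none} → 0
  α (6, 1): covers {R} → 80
  β (13, 3): covers {Q, V} → 257
Maximum coverage at β: 257 truckloads per week.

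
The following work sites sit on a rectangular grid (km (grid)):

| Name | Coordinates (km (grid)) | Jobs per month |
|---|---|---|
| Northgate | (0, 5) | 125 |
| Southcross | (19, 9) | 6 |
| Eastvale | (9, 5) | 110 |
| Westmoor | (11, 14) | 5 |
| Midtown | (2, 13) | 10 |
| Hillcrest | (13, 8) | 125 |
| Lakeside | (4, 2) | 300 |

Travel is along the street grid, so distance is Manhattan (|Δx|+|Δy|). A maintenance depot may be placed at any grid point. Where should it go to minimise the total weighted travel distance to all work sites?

(4, 5)

Manhattan distance separates: Σwᵢ(|x−xᵢ|+|y−yᵢ|) = Σwᵢ|x−xᵢ| + Σwᵢ|y−yᵢ|, so x and y are optimised independently as 1-D weighted medians.
Total weight W = 681; half = 340.5.
x-coordinate, sorted with cumulative weight:
  x=0 (Northgate, w=125) cum 125
  x=2 (Midtown, w=10) cum 135
  x=4 (Lakeside, w=300) cum 435  ← median
  x=9 (Eastvale, w=110) cum 545
  x=11 (Westmoor, w=5) cum 550
  x=13 (Hillcrest, w=125) cum 675
  x=19 (Southcross, w=6) cum 681
⇒ x* = 4
y-coordinate, sorted with cumulative weight:
  y=2 (Lakeside, w=300) cum 300
  y=5 (Northgate, w=125) cum 425  ← median
  y=5 (Eastvale, w=110) cum 535
  y=8 (Hillcrest, w=125) cum 660
  y=9 (Southcross, w=6) cum 666
  y=13 (Midtown, w=10) cum 676
  y=14 (Westmoor, w=5) cum 681
⇒ y* = 5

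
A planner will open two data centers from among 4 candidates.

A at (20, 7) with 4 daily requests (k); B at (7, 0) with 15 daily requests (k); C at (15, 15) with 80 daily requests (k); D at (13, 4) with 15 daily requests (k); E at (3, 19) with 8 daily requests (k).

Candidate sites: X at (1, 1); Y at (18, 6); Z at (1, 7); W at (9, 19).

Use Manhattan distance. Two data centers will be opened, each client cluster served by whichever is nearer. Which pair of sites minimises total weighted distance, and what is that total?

Evaluate every pair (each demand assigned to the nearer of the two):
  {Y, W}: total = 1220
  {X, W}: total = 1270
  {X, Y}: total = 1342
  {Z, W}: total = 1344
  {Y, Z}: total = 1384
  {X, Z}: total = 2278
Best pair: {Y, W} with total 1220.

{Y, W}, total 1220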